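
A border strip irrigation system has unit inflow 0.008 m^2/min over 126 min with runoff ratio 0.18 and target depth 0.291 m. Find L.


L = q*t/((1+r)*Z)
L = 0.008*126/((1+0.18)*0.291)
L = 1.008/0.34338

2.9355 m


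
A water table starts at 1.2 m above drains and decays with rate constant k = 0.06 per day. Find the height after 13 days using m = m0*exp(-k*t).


m = m0 * exp(-k*t)
m = 1.2 * exp(-0.06 * 13)
m = 1.2 * exp(-0.7800)

0.5501 m


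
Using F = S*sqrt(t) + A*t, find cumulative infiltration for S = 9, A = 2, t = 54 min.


F = S*sqrt(t) + A*t
F = 9*sqrt(54) + 2*54
F = 9*7.348469 + 108

174.1362 mm


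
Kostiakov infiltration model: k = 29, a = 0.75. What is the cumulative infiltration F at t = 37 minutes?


F = k * t^a = 29 * 37^0.75
F = 29 * 15.002074

435.0601 mm


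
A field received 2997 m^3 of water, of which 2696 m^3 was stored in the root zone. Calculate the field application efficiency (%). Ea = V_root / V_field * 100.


Ea = V_root / V_field * 100 = 2696 / 2997 * 100 = 89.9566%

89.9566 %


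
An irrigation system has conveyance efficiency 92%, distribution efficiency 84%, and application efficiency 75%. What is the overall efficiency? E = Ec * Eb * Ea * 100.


Ec = 0.92, Eb = 0.84, Ea = 0.75
E = 0.92 * 0.84 * 0.75 * 100 = 57.9600%

57.9600 %


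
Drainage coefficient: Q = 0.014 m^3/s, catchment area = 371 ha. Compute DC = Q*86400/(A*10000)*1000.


DC = Q * 86400 / (A * 10000) * 1000
DC = 0.014 * 86400 / (371 * 10000) * 1000
DC = 1209600.0000 / 3710000

0.3260 mm/day


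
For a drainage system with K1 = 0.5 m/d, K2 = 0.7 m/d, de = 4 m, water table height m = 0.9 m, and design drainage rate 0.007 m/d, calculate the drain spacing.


S^2 = 8*K2*de*m/q + 4*K1*m^2/q
S^2 = 8*0.7*4*0.9/0.007 + 4*0.5*0.9^2/0.007
S = sqrt(3111.4286)

55.7802 m


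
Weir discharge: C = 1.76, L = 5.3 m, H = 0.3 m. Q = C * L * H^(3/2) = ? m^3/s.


Q = C * L * H^(3/2) = 1.76 * 5.3 * 0.3^1.5 = 1.76 * 5.3 * 0.164317

1.5327 m^3/s


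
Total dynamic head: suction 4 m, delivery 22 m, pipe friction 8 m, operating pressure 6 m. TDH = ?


TDH = Hs + Hd + hf + Hp = 4 + 22 + 8 + 6 = 40

40 m


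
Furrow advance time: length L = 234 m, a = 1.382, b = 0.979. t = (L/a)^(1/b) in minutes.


t = (L/a)^(1/b)
t = (234/1.382)^(1/0.979)
t = 169.319826^(1/0.979)

189.0230 min


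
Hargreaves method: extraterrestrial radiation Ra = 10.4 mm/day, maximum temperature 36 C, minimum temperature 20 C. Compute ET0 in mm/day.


Tmean = (Tmax + Tmin)/2 = (36 + 20)/2 = 28.0
ET0 = 0.0023 * 10.4 * (28.0 + 17.8) * sqrt(36 - 20)
ET0 = 0.0023 * 10.4 * 45.8 * 4.000000

4.3821 mm/day


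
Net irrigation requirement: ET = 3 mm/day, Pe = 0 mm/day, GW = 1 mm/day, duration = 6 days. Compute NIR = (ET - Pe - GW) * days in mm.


Daily deficit = ET - Pe - GW = 3 - 0 - 1 = 2 mm/day
NIR = 2 * 6 = 12 mm

12.0000 mm


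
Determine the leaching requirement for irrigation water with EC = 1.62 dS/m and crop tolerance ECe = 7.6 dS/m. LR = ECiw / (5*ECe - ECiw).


LR = ECiw / (5*ECe - ECiw)
LR = 1.62 / (5*7.6 - 1.62)
LR = 1.62 / 36.3800

0.0445


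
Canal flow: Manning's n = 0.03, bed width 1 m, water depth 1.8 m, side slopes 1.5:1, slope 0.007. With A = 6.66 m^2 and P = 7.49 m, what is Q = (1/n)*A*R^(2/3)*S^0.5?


R = A/P = 6.66/7.49 = 0.889186
Q = (1/0.03) * 6.66 * 0.889186^(2/3) * 0.007^0.5

17.1750 m^3/s


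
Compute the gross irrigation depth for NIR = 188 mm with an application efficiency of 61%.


Ea = 61% = 0.61
GID = NIR / Ea = 188 / 0.61 = 308.1967 mm

308.1967 mm


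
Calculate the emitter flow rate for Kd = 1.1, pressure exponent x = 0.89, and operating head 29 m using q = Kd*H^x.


q = Kd * H^x = 1.1 * 29^0.89 = 1.1 * 20.023234

22.0256 L/h


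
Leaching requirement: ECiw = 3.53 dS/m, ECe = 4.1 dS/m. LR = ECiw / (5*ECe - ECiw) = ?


LR = ECiw / (5*ECe - ECiw)
LR = 3.53 / (5*4.1 - 3.53)
LR = 3.53 / 16.9700

0.2080


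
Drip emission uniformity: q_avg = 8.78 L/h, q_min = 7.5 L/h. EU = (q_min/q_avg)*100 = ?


EU = (q_min/q_avg)*100 = (7.5/8.78)*100 = 85.4214%

85.4214 %


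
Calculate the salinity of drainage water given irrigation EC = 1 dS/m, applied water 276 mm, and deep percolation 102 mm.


EC_dw = EC_iw * D_iw / D_dw
EC_dw = 1 * 276 / 102
EC_dw = 276 / 102

2.7059 dS/m


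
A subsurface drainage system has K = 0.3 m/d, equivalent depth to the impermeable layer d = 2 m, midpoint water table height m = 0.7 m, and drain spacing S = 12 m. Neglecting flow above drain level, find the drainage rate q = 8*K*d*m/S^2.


q = 8*K*d*m/S^2
q = 8*0.3*2*0.7/12^2
q = 3.3600 / 144

0.0233 m/d


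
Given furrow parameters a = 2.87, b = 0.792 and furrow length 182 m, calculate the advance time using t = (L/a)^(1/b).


t = (L/a)^(1/b)
t = (182/2.87)^(1/0.792)
t = 63.414634^(1/0.792)

188.5783 min


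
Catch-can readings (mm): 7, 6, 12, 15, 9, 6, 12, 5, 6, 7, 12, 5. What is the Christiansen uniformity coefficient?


mean = 8.500000 mm
MAD = 2.916667 mm
CU = (1 - 2.916667/8.500000)*100

65.6863 %


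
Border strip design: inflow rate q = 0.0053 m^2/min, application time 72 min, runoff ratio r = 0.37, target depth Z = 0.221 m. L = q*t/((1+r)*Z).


L = q*t/((1+r)*Z)
L = 0.0053*72/((1+0.37)*0.221)
L = 0.3816/0.30277

1.2604 m


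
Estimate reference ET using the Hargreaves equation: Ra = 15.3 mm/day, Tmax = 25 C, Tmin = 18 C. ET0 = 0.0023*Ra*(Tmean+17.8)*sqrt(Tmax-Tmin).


Tmean = (Tmax + Tmin)/2 = (25 + 18)/2 = 21.5
ET0 = 0.0023 * 15.3 * (21.5 + 17.8) * sqrt(25 - 18)
ET0 = 0.0023 * 15.3 * 39.3 * 2.645751

3.6590 mm/day


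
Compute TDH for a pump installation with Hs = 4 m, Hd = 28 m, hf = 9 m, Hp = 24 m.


TDH = Hs + Hd + hf + Hp = 4 + 28 + 9 + 24 = 65

65 m


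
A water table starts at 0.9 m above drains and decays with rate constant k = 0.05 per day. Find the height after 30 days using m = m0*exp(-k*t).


m = m0 * exp(-k*t)
m = 0.9 * exp(-0.05 * 30)
m = 0.9 * exp(-1.5000)

0.2008 m


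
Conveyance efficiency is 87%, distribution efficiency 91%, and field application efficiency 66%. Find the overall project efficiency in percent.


Ec = 0.87, Eb = 0.91, Ea = 0.66
E = 0.87 * 0.91 * 0.66 * 100 = 52.2522%

52.2522 %


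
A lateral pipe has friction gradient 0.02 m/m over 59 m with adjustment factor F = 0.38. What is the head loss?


hf = J * L * F = 0.02 * 59 * 0.38 = 0.4484 m

0.4484 m


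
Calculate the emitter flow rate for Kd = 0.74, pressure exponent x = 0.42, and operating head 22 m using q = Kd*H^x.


q = Kd * H^x = 0.74 * 22^0.42 = 0.74 * 3.662836

2.7105 L/h


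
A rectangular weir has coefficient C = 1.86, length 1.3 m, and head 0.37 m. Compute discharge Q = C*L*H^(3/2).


Q = C * L * H^(3/2) = 1.86 * 1.3 * 0.37^1.5 = 1.86 * 1.3 * 0.225062

0.5442 m^3/s


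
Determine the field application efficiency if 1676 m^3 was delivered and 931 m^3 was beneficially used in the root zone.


Ea = V_root / V_field * 100 = 931 / 1676 * 100 = 55.5489%

55.5489 %


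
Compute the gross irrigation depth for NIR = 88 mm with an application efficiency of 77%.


Ea = 77% = 0.77
GID = NIR / Ea = 88 / 0.77 = 114.2857 mm

114.2857 mm


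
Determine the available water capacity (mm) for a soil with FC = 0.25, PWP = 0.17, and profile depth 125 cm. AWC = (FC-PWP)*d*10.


AWC = (FC - PWP) * d * 10
AWC = (0.25 - 0.17) * 125 * 10
AWC = 0.0800 * 125 * 10

100.0000 mm


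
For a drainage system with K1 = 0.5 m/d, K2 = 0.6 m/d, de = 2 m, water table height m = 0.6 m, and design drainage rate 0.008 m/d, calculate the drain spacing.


S^2 = 8*K2*de*m/q + 4*K1*m^2/q
S^2 = 8*0.6*2*0.6/0.008 + 4*0.5*0.6^2/0.008
S = sqrt(810.0000)

28.4605 m


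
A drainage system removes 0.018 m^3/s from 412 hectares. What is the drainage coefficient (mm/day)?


DC = Q * 86400 / (A * 10000) * 1000
DC = 0.018 * 86400 / (412 * 10000) * 1000
DC = 1555200.0000 / 4120000

0.3775 mm/day


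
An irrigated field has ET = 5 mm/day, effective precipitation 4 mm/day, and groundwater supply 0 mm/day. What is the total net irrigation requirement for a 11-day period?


Daily deficit = ET - Pe - GW = 5 - 4 - 0 = 1 mm/day
NIR = 1 * 11 = 11 mm

11.0000 mm


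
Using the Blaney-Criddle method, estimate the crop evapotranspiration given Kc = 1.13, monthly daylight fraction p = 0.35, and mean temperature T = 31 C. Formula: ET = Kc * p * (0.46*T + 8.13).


ET = Kc * p * (0.46*T + 8.13)
ET = 1.13 * 0.35 * (0.46*31 + 8.13)
ET = 1.13 * 0.35 * 22.3900

8.8552 mm/day


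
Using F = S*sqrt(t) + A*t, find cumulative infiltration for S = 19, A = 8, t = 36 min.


F = S*sqrt(t) + A*t
F = 19*sqrt(36) + 8*36
F = 19*6.000000 + 288

402.0000 mm


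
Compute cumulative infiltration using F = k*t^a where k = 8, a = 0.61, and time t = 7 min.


F = k * t^a = 8 * 7^0.61
F = 8 * 3.277252

26.2180 mm


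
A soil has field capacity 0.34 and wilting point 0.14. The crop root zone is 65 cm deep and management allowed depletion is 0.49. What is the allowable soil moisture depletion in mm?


SMD = (FC - PWP) * d * MAD * 10
SMD = (0.34 - 0.14) * 65 * 0.49 * 10
SMD = 0.2000 * 65 * 0.49 * 10

63.7000 mm


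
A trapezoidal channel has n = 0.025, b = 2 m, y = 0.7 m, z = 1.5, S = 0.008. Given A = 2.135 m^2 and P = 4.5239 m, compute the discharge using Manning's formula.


R = A/P = 2.135/4.5239 = 0.471938
Q = (1/0.025) * 2.135 * 0.471938^(2/3) * 0.008^0.5

4.6301 m^3/s


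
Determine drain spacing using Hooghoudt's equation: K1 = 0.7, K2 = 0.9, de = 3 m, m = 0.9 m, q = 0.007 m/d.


S^2 = 8*K2*de*m/q + 4*K1*m^2/q
S^2 = 8*0.9*3*0.9/0.007 + 4*0.7*0.9^2/0.007
S = sqrt(3101.1429)

55.6879 m


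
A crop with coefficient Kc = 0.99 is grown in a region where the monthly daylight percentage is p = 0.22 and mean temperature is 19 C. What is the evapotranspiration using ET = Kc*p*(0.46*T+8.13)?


ET = Kc * p * (0.46*T + 8.13)
ET = 0.99 * 0.22 * (0.46*19 + 8.13)
ET = 0.99 * 0.22 * 16.8700

3.6743 mm/day


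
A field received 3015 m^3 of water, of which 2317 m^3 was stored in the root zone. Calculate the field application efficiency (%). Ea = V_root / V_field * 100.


Ea = V_root / V_field * 100 = 2317 / 3015 * 100 = 76.8491%

76.8491 %


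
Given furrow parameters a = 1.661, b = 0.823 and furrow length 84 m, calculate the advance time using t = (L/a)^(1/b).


t = (L/a)^(1/b)
t = (84/1.661)^(1/0.823)
t = 50.571945^(1/0.823)

117.5883 min


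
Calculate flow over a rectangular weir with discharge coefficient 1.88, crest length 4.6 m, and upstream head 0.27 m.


Q = C * L * H^(3/2) = 1.88 * 4.6 * 0.27^1.5 = 1.88 * 4.6 * 0.140296

1.2133 m^3/s


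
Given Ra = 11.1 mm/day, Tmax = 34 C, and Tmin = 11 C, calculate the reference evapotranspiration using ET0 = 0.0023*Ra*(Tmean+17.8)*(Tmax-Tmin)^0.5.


Tmean = (Tmax + Tmin)/2 = (34 + 11)/2 = 22.5
ET0 = 0.0023 * 11.1 * (22.5 + 17.8) * sqrt(34 - 11)
ET0 = 0.0023 * 11.1 * 40.3 * 4.795832

4.9342 mm/day


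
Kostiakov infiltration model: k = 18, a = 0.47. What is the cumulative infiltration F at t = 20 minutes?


F = k * t^a = 18 * 20^0.47
F = 18 * 4.087748

73.5795 mm


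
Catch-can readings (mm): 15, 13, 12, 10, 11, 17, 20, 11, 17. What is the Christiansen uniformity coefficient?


mean = 14.000000 mm
MAD = 2.888889 mm
CU = (1 - 2.888889/14.000000)*100

79.3651 %


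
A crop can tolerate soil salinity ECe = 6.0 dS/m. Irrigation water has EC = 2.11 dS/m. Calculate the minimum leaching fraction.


LR = ECiw / (5*ECe - ECiw)
LR = 2.11 / (5*6.0 - 2.11)
LR = 2.11 / 27.8900

0.0757


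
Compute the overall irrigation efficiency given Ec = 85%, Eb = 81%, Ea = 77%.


Ec = 0.85, Eb = 0.81, Ea = 0.77
E = 0.85 * 0.81 * 0.77 * 100 = 53.0145%

53.0145 %


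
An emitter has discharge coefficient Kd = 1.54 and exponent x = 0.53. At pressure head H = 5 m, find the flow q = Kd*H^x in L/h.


q = Kd * H^x = 1.54 * 5^0.53 = 1.54 * 2.346681

3.6139 L/h


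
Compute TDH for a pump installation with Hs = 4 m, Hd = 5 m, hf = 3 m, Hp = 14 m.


TDH = Hs + Hd + hf + Hp = 4 + 5 + 3 + 14 = 26

26 m


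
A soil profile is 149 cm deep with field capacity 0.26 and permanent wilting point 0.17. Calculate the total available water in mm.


AWC = (FC - PWP) * d * 10
AWC = (0.26 - 0.17) * 149 * 10
AWC = 0.0900 * 149 * 10

134.1000 mm


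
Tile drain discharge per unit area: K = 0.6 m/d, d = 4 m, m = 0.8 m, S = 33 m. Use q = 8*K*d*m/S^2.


q = 8*K*d*m/S^2
q = 8*0.6*4*0.8/33^2
q = 15.3600 / 1089

0.0141 m/d


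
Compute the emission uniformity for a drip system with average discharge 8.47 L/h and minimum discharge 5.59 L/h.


EU = (q_min/q_avg)*100 = (5.59/8.47)*100 = 65.9976%

65.9976 %


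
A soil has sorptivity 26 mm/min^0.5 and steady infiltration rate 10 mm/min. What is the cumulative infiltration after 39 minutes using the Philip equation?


F = S*sqrt(t) + A*t
F = 26*sqrt(39) + 10*39
F = 26*6.244998 + 390

552.3699 mm


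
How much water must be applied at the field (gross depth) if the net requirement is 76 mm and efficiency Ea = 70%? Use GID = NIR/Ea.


Ea = 70% = 0.7
GID = NIR / Ea = 76 / 0.7 = 108.5714 mm

108.5714 mm


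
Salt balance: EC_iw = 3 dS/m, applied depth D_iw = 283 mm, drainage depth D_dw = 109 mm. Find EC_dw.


EC_dw = EC_iw * D_iw / D_dw
EC_dw = 3 * 283 / 109
EC_dw = 849 / 109

7.7890 dS/m


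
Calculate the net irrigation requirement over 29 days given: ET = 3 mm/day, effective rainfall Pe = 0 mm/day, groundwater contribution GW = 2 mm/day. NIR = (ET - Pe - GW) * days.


Daily deficit = ET - Pe - GW = 3 - 0 - 2 = 1 mm/day
NIR = 1 * 29 = 29 mm

29.0000 mm


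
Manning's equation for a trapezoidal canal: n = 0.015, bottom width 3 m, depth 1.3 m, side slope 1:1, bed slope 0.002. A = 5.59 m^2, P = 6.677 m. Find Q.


R = A/P = 5.59/6.677 = 0.837202
Q = (1/0.015) * 5.59 * 0.837202^(2/3) * 0.002^0.5

14.8043 m^3/s


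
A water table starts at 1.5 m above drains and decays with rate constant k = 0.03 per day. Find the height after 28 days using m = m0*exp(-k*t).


m = m0 * exp(-k*t)
m = 1.5 * exp(-0.03 * 28)
m = 1.5 * exp(-0.8400)

0.6476 m


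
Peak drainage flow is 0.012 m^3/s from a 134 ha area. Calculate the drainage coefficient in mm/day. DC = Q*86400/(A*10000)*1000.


DC = Q * 86400 / (A * 10000) * 1000
DC = 0.012 * 86400 / (134 * 10000) * 1000
DC = 1036800.0000 / 1340000

0.7737 mm/day


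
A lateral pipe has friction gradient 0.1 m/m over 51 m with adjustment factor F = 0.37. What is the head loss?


hf = J * L * F = 0.1 * 51 * 0.37 = 1.8870 m

1.8870 m


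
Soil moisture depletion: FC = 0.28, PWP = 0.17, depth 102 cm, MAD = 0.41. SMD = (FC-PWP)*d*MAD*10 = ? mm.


SMD = (FC - PWP) * d * MAD * 10
SMD = (0.28 - 0.17) * 102 * 0.41 * 10
SMD = 0.1100 * 102 * 0.41 * 10

46.0020 mm


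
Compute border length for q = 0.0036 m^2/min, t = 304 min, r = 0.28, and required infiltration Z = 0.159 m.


L = q*t/((1+r)*Z)
L = 0.0036*304/((1+0.28)*0.159)
L = 1.0944/0.20352

5.3774 m


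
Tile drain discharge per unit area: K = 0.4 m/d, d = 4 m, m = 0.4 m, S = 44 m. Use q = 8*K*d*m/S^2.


q = 8*K*d*m/S^2
q = 8*0.4*4*0.4/44^2
q = 5.1200 / 1936

0.0026 m/d


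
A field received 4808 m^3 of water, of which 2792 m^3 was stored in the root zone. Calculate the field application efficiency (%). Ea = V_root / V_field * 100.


Ea = V_root / V_field * 100 = 2792 / 4808 * 100 = 58.0699%

58.0699 %


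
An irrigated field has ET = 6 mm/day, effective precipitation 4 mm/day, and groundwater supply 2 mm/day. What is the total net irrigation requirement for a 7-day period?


Daily deficit = ET - Pe - GW = 6 - 4 - 2 = 0 mm/day
NIR = 0 * 7 = 0 mm

0 mm


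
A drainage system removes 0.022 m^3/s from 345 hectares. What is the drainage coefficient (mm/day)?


DC = Q * 86400 / (A * 10000) * 1000
DC = 0.022 * 86400 / (345 * 10000) * 1000
DC = 1900800.0000 / 3450000

0.5510 mm/day


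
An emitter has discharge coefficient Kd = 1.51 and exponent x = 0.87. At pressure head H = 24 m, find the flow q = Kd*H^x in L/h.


q = Kd * H^x = 1.51 * 24^0.87 = 1.51 * 15.877561

23.9751 L/h


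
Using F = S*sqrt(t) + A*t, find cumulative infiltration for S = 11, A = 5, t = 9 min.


F = S*sqrt(t) + A*t
F = 11*sqrt(9) + 5*9
F = 11*3.000000 + 45

78.0000 mm


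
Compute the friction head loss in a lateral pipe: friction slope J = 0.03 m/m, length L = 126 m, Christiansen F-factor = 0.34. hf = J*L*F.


hf = J * L * F = 0.03 * 126 * 0.34 = 1.2852 m

1.2852 m


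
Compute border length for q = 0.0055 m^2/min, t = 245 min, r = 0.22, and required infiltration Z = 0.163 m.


L = q*t/((1+r)*Z)
L = 0.0055*245/((1+0.22)*0.163)
L = 1.3475/0.19886

6.7761 m


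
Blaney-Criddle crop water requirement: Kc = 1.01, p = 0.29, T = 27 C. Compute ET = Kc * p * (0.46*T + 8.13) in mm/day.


ET = Kc * p * (0.46*T + 8.13)
ET = 1.01 * 0.29 * (0.46*27 + 8.13)
ET = 1.01 * 0.29 * 20.5500

6.0191 mm/day


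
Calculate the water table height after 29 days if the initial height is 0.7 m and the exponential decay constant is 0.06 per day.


m = m0 * exp(-k*t)
m = 0.7 * exp(-0.06 * 29)
m = 0.7 * exp(-1.7400)

0.1229 m


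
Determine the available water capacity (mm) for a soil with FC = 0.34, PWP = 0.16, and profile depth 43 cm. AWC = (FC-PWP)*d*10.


AWC = (FC - PWP) * d * 10
AWC = (0.34 - 0.16) * 43 * 10
AWC = 0.1800 * 43 * 10

77.4000 mm


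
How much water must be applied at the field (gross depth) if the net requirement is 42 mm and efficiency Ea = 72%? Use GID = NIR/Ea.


Ea = 72% = 0.72
GID = NIR / Ea = 42 / 0.72 = 58.3333 mm

58.3333 mm


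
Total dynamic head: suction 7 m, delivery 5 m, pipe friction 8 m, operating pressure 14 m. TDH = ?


TDH = Hs + Hd + hf + Hp = 7 + 5 + 8 + 14 = 34

34 m


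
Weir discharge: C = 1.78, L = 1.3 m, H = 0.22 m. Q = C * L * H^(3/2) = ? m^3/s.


Q = C * L * H^(3/2) = 1.78 * 1.3 * 0.22^1.5 = 1.78 * 1.3 * 0.103189

0.2388 m^3/s


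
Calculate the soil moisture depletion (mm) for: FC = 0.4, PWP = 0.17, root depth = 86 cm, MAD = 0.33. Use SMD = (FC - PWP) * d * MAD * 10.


SMD = (FC - PWP) * d * MAD * 10
SMD = (0.4 - 0.17) * 86 * 0.33 * 10
SMD = 0.2300 * 86 * 0.33 * 10

65.2740 mm


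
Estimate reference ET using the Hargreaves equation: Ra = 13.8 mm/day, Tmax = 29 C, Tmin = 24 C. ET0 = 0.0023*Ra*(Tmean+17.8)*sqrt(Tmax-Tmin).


Tmean = (Tmax + Tmin)/2 = (29 + 24)/2 = 26.5
ET0 = 0.0023 * 13.8 * (26.5 + 17.8) * sqrt(29 - 24)
ET0 = 0.0023 * 13.8 * 44.3 * 2.236068

3.1441 mm/day


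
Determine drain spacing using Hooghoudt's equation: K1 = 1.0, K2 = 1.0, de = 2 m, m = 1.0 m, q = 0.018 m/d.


S^2 = 8*K2*de*m/q + 4*K1*m^2/q
S^2 = 8*1.0*2*1.0/0.018 + 4*1.0*1.0^2/0.018
S = sqrt(1111.1111)

33.3333 m


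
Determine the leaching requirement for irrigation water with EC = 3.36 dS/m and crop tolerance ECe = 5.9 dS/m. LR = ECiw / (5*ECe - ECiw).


LR = ECiw / (5*ECe - ECiw)
LR = 3.36 / (5*5.9 - 3.36)
LR = 3.36 / 26.1400

0.1285


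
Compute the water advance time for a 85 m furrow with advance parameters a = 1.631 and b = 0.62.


t = (L/a)^(1/b)
t = (85/1.631)^(1/0.62)
t = 52.115267^(1/0.62)

587.8931 min


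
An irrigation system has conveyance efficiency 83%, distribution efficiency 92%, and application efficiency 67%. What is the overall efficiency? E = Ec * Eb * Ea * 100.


Ec = 0.83, Eb = 0.92, Ea = 0.67
E = 0.83 * 0.92 * 0.67 * 100 = 51.1612%

51.1612 %


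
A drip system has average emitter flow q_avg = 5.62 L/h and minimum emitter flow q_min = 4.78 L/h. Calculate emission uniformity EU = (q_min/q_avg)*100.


EU = (q_min/q_avg)*100 = (4.78/5.62)*100 = 85.0534%

85.0534 %


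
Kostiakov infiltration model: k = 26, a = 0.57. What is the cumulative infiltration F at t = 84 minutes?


F = k * t^a = 26 * 84^0.57
F = 26 * 12.497962

324.9470 mm


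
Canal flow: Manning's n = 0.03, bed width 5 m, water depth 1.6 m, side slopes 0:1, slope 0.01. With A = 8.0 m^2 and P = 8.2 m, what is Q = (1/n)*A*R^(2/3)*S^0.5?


R = A/P = 8.0/8.2 = 0.975610
Q = (1/0.03) * 8.0 * 0.975610^(2/3) * 0.01^0.5

26.2313 m^3/s


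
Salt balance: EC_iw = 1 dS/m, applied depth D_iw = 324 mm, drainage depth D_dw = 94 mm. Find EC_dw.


EC_dw = EC_iw * D_iw / D_dw
EC_dw = 1 * 324 / 94
EC_dw = 324 / 94

3.4468 dS/m


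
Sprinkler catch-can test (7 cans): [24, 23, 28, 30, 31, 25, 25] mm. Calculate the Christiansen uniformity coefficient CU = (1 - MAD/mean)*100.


mean = 26.571429 mm
MAD = 2.653061 mm
CU = (1 - 2.653061/26.571429)*100

90.0154 %


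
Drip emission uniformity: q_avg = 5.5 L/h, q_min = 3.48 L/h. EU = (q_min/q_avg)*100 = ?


EU = (q_min/q_avg)*100 = (3.48/5.5)*100 = 63.2727%

63.2727 %


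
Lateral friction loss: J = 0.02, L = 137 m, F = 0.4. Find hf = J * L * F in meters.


hf = J * L * F = 0.02 * 137 * 0.4 = 1.0960 m

1.0960 m


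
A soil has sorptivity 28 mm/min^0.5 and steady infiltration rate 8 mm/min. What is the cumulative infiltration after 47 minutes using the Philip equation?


F = S*sqrt(t) + A*t
F = 28*sqrt(47) + 8*47
F = 28*6.855655 + 376

567.9583 mm


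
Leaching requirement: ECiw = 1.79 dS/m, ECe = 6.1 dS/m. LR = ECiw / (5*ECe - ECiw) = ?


LR = ECiw / (5*ECe - ECiw)
LR = 1.79 / (5*6.1 - 1.79)
LR = 1.79 / 28.7100

0.0623


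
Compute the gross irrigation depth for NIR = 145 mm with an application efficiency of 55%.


Ea = 55% = 0.55
GID = NIR / Ea = 145 / 0.55 = 263.6364 mm

263.6364 mm


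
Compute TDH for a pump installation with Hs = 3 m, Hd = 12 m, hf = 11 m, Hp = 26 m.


TDH = Hs + Hd + hf + Hp = 3 + 12 + 11 + 26 = 52

52 m


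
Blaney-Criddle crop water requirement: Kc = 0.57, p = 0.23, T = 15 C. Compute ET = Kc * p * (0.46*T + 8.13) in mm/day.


ET = Kc * p * (0.46*T + 8.13)
ET = 0.57 * 0.23 * (0.46*15 + 8.13)
ET = 0.57 * 0.23 * 15.0300

1.9704 mm/day


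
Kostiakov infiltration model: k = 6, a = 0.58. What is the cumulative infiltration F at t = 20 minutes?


F = k * t^a = 6 * 20^0.58
F = 6 * 5.683258

34.0995 mm


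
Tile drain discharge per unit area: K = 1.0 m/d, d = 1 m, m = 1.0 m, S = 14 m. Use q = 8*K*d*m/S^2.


q = 8*K*d*m/S^2
q = 8*1.0*1*1.0/14^2
q = 8.0000 / 196

0.0408 m/d


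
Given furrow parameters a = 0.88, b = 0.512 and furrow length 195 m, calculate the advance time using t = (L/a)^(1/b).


t = (L/a)^(1/b)
t = (195/0.88)^(1/0.512)
t = 221.590909^(1/0.512)

38120.2843 min


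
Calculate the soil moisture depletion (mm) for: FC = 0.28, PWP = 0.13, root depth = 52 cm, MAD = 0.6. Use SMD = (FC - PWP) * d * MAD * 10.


SMD = (FC - PWP) * d * MAD * 10
SMD = (0.28 - 0.13) * 52 * 0.6 * 10
SMD = 0.1500 * 52 * 0.6 * 10

46.8000 mm


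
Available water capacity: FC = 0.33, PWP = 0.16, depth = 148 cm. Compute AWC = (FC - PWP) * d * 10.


AWC = (FC - PWP) * d * 10
AWC = (0.33 - 0.16) * 148 * 10
AWC = 0.1700 * 148 * 10

251.6000 mm


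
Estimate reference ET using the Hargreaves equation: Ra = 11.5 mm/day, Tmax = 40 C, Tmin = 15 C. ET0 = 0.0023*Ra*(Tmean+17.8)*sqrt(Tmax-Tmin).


Tmean = (Tmax + Tmin)/2 = (40 + 15)/2 = 27.5
ET0 = 0.0023 * 11.5 * (27.5 + 17.8) * sqrt(40 - 15)
ET0 = 0.0023 * 11.5 * 45.3 * 5.000000

5.9909 mm/day


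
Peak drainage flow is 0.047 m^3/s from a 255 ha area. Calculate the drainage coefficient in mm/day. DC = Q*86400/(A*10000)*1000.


DC = Q * 86400 / (A * 10000) * 1000
DC = 0.047 * 86400 / (255 * 10000) * 1000
DC = 4060800.0000 / 2550000

1.5925 mm/day


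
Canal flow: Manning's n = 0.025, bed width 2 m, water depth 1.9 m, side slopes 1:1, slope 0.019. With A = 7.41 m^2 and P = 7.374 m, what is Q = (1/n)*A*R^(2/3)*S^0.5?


R = A/P = 7.41/7.374 = 1.004882
Q = (1/0.025) * 7.41 * 1.004882^(2/3) * 0.019^0.5

40.9888 m^3/s


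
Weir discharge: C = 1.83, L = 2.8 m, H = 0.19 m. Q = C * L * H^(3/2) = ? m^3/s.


Q = C * L * H^(3/2) = 1.83 * 2.8 * 0.19^1.5 = 1.83 * 2.8 * 0.082819

0.4244 m^3/s


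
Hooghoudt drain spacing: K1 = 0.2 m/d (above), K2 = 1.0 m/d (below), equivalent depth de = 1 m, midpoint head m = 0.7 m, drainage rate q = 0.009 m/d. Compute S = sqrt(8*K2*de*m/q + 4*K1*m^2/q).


S^2 = 8*K2*de*m/q + 4*K1*m^2/q
S^2 = 8*1.0*1*0.7/0.009 + 4*0.2*0.7^2/0.009
S = sqrt(665.7778)

25.8027 m


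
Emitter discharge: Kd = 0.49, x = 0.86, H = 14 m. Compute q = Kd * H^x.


q = Kd * H^x = 0.49 * 14^0.86 = 0.49 * 9.675426

4.7410 L/h


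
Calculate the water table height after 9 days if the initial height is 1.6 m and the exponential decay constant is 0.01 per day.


m = m0 * exp(-k*t)
m = 1.6 * exp(-0.01 * 9)
m = 1.6 * exp(-0.0900)

1.4623 m


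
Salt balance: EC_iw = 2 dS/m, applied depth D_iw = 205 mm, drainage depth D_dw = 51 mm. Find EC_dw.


EC_dw = EC_iw * D_iw / D_dw
EC_dw = 2 * 205 / 51
EC_dw = 410 / 51

8.0392 dS/m


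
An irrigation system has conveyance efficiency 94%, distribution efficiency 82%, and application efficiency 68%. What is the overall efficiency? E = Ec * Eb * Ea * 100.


Ec = 0.94, Eb = 0.82, Ea = 0.68
E = 0.94 * 0.82 * 0.68 * 100 = 52.4144%

52.4144 %


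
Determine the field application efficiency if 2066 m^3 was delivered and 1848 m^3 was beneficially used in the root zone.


Ea = V_root / V_field * 100 = 1848 / 2066 * 100 = 89.4482%

89.4482 %


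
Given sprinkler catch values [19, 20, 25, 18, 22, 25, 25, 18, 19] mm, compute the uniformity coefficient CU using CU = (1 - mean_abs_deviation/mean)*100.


mean = 21.222222 mm
MAD = 2.691358 mm
CU = (1 - 2.691358/21.222222)*100

87.3182 %


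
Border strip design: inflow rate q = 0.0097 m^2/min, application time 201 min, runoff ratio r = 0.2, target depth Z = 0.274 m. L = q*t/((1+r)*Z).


L = q*t/((1+r)*Z)
L = 0.0097*201/((1+0.2)*0.274)
L = 1.9497/0.3288

5.9297 m


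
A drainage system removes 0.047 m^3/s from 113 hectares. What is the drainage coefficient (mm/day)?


DC = Q * 86400 / (A * 10000) * 1000
DC = 0.047 * 86400 / (113 * 10000) * 1000
DC = 4060800.0000 / 1130000

3.5936 mm/day


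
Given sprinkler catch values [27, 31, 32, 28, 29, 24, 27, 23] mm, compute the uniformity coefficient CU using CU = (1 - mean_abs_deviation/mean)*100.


mean = 27.625000 mm
MAD = 2.375000 mm
CU = (1 - 2.375000/27.625000)*100

91.4027 %


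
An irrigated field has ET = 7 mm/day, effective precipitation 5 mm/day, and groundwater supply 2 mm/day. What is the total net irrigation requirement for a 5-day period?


Daily deficit = ET - Pe - GW = 7 - 5 - 2 = 0 mm/day
NIR = 0 * 5 = 0 mm

0 mm


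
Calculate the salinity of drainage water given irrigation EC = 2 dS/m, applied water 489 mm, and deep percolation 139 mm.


EC_dw = EC_iw * D_iw / D_dw
EC_dw = 2 * 489 / 139
EC_dw = 978 / 139

7.0360 dS/m


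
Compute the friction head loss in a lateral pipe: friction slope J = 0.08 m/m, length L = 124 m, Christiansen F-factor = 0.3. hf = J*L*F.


hf = J * L * F = 0.08 * 124 * 0.3 = 2.9760 m

2.9760 m


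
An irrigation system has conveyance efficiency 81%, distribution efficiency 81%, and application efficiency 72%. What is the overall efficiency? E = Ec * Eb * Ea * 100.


Ec = 0.81, Eb = 0.81, Ea = 0.72
E = 0.81 * 0.81 * 0.72 * 100 = 47.2392%

47.2392 %


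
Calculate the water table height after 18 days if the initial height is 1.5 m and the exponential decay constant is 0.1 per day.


m = m0 * exp(-k*t)
m = 1.5 * exp(-0.1 * 18)
m = 1.5 * exp(-1.8000)

0.2479 m


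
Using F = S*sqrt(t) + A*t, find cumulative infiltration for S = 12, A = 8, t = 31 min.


F = S*sqrt(t) + A*t
F = 12*sqrt(31) + 8*31
F = 12*5.567764 + 248

314.8132 mm


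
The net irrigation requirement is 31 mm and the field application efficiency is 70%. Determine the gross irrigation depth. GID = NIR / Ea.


Ea = 70% = 0.7
GID = NIR / Ea = 31 / 0.7 = 44.2857 mm

44.2857 mm


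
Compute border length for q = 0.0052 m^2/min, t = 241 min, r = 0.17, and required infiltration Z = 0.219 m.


L = q*t/((1+r)*Z)
L = 0.0052*241/((1+0.17)*0.219)
L = 1.2532/0.25623

4.8909 m


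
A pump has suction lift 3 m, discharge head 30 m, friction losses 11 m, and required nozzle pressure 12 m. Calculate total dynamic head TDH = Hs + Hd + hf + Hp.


TDH = Hs + Hd + hf + Hp = 3 + 30 + 11 + 12 = 56

56 m


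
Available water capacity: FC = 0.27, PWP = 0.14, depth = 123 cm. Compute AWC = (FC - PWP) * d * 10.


AWC = (FC - PWP) * d * 10
AWC = (0.27 - 0.14) * 123 * 10
AWC = 0.1300 * 123 * 10

159.9000 mm


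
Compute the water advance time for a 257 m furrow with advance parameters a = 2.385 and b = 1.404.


t = (L/a)^(1/b)
t = (257/2.385)^(1/1.404)
t = 107.756813^(1/1.404)

28.0292 min


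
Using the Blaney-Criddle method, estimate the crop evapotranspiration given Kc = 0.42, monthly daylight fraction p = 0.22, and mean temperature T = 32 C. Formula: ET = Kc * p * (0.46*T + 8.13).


ET = Kc * p * (0.46*T + 8.13)
ET = 0.42 * 0.22 * (0.46*32 + 8.13)
ET = 0.42 * 0.22 * 22.8500

2.1113 mm/day


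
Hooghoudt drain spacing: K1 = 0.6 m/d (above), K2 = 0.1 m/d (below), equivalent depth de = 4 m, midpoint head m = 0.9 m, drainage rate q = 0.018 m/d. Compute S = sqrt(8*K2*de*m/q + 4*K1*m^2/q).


S^2 = 8*K2*de*m/q + 4*K1*m^2/q
S^2 = 8*0.1*4*0.9/0.018 + 4*0.6*0.9^2/0.018
S = sqrt(268.0000)

16.3707 m


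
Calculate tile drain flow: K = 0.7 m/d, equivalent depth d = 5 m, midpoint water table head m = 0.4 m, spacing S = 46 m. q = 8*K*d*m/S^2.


q = 8*K*d*m/S^2
q = 8*0.7*5*0.4/46^2
q = 11.2000 / 2116

0.0053 m/d


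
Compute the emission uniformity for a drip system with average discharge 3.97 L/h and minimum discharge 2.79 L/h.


EU = (q_min/q_avg)*100 = (2.79/3.97)*100 = 70.2771%

70.2771 %


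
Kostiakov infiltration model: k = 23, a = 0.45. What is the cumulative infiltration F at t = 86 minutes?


F = k * t^a = 23 * 86^0.45
F = 23 * 7.422057

170.7073 mm


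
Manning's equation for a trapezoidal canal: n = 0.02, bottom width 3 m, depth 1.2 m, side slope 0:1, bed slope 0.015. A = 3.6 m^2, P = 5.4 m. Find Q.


R = A/P = 3.6/5.4 = 0.666667
Q = (1/0.02) * 3.6 * 0.666667^(2/3) * 0.015^0.5

16.8238 m^3/s


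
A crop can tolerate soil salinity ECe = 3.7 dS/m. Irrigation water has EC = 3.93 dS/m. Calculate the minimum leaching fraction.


LR = ECiw / (5*ECe - ECiw)
LR = 3.93 / (5*3.7 - 3.93)
LR = 3.93 / 14.5700

0.2697


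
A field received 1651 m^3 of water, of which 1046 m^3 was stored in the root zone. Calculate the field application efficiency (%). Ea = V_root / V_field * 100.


Ea = V_root / V_field * 100 = 1046 / 1651 * 100 = 63.3555%

63.3555 %


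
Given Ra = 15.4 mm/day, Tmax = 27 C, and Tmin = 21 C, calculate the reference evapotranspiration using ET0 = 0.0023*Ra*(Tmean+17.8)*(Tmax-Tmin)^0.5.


Tmean = (Tmax + Tmin)/2 = (27 + 21)/2 = 24.0
ET0 = 0.0023 * 15.4 * (24.0 + 17.8) * sqrt(27 - 21)
ET0 = 0.0023 * 15.4 * 41.8 * 2.449490

3.6266 mm/day


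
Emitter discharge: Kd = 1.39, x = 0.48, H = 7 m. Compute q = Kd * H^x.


q = Kd * H^x = 1.39 * 7^0.48 = 1.39 * 2.544761

3.5372 L/h


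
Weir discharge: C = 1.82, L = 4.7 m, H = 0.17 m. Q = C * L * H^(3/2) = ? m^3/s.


Q = C * L * H^(3/2) = 1.82 * 4.7 * 0.17^1.5 = 1.82 * 4.7 * 0.070093

0.5996 m^3/s


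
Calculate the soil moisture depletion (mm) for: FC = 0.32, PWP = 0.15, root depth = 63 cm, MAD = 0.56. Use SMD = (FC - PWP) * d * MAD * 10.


SMD = (FC - PWP) * d * MAD * 10
SMD = (0.32 - 0.15) * 63 * 0.56 * 10
SMD = 0.1700 * 63 * 0.56 * 10

59.9760 mm


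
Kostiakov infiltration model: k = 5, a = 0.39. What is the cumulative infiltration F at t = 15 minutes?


F = k * t^a = 5 * 15^0.39
F = 5 * 2.875250

14.3762 mm


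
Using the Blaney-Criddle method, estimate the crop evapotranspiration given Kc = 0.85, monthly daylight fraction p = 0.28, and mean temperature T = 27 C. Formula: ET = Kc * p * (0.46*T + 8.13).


ET = Kc * p * (0.46*T + 8.13)
ET = 0.85 * 0.28 * (0.46*27 + 8.13)
ET = 0.85 * 0.28 * 20.5500

4.8909 mm/day


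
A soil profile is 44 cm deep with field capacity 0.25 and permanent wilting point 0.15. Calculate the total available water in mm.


AWC = (FC - PWP) * d * 10
AWC = (0.25 - 0.15) * 44 * 10
AWC = 0.1000 * 44 * 10

44.0000 mm


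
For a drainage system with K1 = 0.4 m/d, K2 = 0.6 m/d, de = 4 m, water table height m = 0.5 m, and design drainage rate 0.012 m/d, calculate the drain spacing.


S^2 = 8*K2*de*m/q + 4*K1*m^2/q
S^2 = 8*0.6*4*0.5/0.012 + 4*0.4*0.5^2/0.012
S = sqrt(833.3333)

28.8675 m


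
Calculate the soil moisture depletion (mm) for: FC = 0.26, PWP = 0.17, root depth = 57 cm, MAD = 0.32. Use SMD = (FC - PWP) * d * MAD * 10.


SMD = (FC - PWP) * d * MAD * 10
SMD = (0.26 - 0.17) * 57 * 0.32 * 10
SMD = 0.0900 * 57 * 0.32 * 10

16.4160 mm


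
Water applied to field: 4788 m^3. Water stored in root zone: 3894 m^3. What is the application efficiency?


Ea = V_root / V_field * 100 = 3894 / 4788 * 100 = 81.3283%

81.3283 %


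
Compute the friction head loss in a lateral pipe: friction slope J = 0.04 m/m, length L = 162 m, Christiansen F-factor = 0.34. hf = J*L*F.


hf = J * L * F = 0.04 * 162 * 0.34 = 2.2032 m

2.2032 m


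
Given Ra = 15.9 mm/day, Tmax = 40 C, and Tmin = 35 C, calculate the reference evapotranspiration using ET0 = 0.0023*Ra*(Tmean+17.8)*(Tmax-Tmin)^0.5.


Tmean = (Tmax + Tmin)/2 = (40 + 35)/2 = 37.5
ET0 = 0.0023 * 15.9 * (37.5 + 17.8) * sqrt(40 - 35)
ET0 = 0.0023 * 15.9 * 55.3 * 2.236068

4.5220 mm/day


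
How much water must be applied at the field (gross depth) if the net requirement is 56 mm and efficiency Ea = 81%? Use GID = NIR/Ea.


Ea = 81% = 0.81
GID = NIR / Ea = 56 / 0.81 = 69.1358 mm

69.1358 mm


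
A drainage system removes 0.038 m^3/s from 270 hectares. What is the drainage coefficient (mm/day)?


DC = Q * 86400 / (A * 10000) * 1000
DC = 0.038 * 86400 / (270 * 10000) * 1000
DC = 3283200.0000 / 2700000

1.2160 mm/day


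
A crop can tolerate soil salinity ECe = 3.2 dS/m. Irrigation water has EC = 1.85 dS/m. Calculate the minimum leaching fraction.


LR = ECiw / (5*ECe - ECiw)
LR = 1.85 / (5*3.2 - 1.85)
LR = 1.85 / 14.1500

0.1307


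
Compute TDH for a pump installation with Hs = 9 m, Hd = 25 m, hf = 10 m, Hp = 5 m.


TDH = Hs + Hd + hf + Hp = 9 + 25 + 10 + 5 = 49

49 m


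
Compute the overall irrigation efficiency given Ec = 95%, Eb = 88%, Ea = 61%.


Ec = 0.95, Eb = 0.88, Ea = 0.61
E = 0.95 * 0.88 * 0.61 * 100 = 50.9960%

50.9960 %


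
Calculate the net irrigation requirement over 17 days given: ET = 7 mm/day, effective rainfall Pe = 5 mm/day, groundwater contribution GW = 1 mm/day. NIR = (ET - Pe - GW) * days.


Daily deficit = ET - Pe - GW = 7 - 5 - 1 = 1 mm/day
NIR = 1 * 17 = 17 mm

17.0000 mm


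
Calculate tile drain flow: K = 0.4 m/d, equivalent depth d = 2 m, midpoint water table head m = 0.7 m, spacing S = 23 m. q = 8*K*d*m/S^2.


q = 8*K*d*m/S^2
q = 8*0.4*2*0.7/23^2
q = 4.4800 / 529

0.0085 m/d


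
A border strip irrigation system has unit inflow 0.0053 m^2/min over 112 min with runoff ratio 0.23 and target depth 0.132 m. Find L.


L = q*t/((1+r)*Z)
L = 0.0053*112/((1+0.23)*0.132)
L = 0.5936/0.16236

3.6561 m


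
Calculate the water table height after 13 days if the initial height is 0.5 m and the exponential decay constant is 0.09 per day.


m = m0 * exp(-k*t)
m = 0.5 * exp(-0.09 * 13)
m = 0.5 * exp(-1.1700)

0.1552 m


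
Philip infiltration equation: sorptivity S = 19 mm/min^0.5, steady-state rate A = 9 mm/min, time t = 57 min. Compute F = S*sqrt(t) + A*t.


F = S*sqrt(t) + A*t
F = 19*sqrt(57) + 9*57
F = 19*7.549834 + 513

656.4468 mm


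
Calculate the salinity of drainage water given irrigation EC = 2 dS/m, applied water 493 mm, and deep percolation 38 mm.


EC_dw = EC_iw * D_iw / D_dw
EC_dw = 2 * 493 / 38
EC_dw = 986 / 38

25.9474 dS/m


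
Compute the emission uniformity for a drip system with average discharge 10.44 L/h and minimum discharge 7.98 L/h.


EU = (q_min/q_avg)*100 = (7.98/10.44)*100 = 76.4368%

76.4368 %


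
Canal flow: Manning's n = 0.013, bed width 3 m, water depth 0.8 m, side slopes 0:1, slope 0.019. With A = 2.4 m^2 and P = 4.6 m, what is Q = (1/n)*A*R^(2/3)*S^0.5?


R = A/P = 2.4/4.6 = 0.521739
Q = (1/0.013) * 2.4 * 0.521739^(2/3) * 0.019^0.5

16.4923 m^3/s


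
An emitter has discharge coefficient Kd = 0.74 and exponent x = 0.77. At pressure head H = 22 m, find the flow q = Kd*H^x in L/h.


q = Kd * H^x = 0.74 * 22^0.77 = 0.74 * 10.806012

7.9964 L/h


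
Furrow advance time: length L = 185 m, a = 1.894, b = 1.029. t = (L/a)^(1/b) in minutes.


t = (L/a)^(1/b)
t = (185/1.894)^(1/1.029)
t = 97.676874^(1/1.029)

85.8448 min


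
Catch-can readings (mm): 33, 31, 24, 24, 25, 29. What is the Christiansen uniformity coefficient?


mean = 27.666667 mm
MAD = 3.333333 mm
CU = (1 - 3.333333/27.666667)*100

87.9518 %


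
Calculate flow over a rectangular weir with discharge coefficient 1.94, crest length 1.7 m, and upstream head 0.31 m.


Q = C * L * H^(3/2) = 1.94 * 1.7 * 0.31^1.5 = 1.94 * 1.7 * 0.172601

0.5692 m^3/s


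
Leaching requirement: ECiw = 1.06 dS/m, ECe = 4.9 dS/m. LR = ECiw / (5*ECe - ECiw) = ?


LR = ECiw / (5*ECe - ECiw)
LR = 1.06 / (5*4.9 - 1.06)
LR = 1.06 / 23.4400

0.0452


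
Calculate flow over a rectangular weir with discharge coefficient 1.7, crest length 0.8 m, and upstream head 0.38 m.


Q = C * L * H^(3/2) = 1.7 * 0.8 * 0.38^1.5 = 1.7 * 0.8 * 0.234248

0.3186 m^3/s


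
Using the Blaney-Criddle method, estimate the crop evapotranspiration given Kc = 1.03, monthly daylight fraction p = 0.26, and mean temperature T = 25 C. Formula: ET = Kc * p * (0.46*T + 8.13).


ET = Kc * p * (0.46*T + 8.13)
ET = 1.03 * 0.26 * (0.46*25 + 8.13)
ET = 1.03 * 0.26 * 19.6300

5.2569 mm/day


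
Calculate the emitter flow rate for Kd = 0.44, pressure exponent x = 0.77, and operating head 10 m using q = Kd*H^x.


q = Kd * H^x = 0.44 * 10^0.77 = 0.44 * 5.888437

2.5909 L/h


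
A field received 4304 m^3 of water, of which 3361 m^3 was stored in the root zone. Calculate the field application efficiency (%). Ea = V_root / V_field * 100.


Ea = V_root / V_field * 100 = 3361 / 4304 * 100 = 78.0901%

78.0901 %


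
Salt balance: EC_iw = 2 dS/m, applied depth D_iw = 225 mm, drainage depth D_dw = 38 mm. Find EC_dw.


EC_dw = EC_iw * D_iw / D_dw
EC_dw = 2 * 225 / 38
EC_dw = 450 / 38

11.8421 dS/m


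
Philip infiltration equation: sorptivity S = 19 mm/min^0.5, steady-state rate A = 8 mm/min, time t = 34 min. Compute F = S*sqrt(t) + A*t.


F = S*sqrt(t) + A*t
F = 19*sqrt(34) + 8*34
F = 19*5.830952 + 272

382.7881 mm


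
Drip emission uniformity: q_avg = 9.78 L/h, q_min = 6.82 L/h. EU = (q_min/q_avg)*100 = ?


EU = (q_min/q_avg)*100 = (6.82/9.78)*100 = 69.7342%

69.7342 %


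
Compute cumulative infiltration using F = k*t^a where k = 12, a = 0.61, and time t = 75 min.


F = k * t^a = 12 * 75^0.61
F = 12 * 13.924749

167.0970 mm


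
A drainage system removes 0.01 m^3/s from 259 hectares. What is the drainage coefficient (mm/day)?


DC = Q * 86400 / (A * 10000) * 1000
DC = 0.01 * 86400 / (259 * 10000) * 1000
DC = 864000.0000 / 2590000

0.3336 mm/day


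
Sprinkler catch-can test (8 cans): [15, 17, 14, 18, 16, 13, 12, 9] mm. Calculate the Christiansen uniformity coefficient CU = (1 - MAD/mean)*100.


mean = 14.250000 mm
MAD = 2.250000 mm
CU = (1 - 2.250000/14.250000)*100

84.2105 %


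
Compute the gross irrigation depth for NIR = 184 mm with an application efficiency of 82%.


Ea = 82% = 0.82
GID = NIR / Ea = 184 / 0.82 = 224.3902 mm

224.3902 mm


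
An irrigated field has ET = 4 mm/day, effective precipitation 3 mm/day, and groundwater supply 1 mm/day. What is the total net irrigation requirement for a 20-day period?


Daily deficit = ET - Pe - GW = 4 - 3 - 1 = 0 mm/day
NIR = 0 * 20 = 0 mm

0 mm
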